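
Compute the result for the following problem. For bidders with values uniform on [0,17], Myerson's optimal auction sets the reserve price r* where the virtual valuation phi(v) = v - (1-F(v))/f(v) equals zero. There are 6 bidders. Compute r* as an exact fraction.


Step 1: For U[0,17], F(v) = v/17 and f(v) = 1/17
Step 2: phi(v) = v - (1 - v/17)/(1/17) = v - (17 - v) = 2v - 17
Step 3: Set phi(r*) = 0: 2r* - 17 = 0
Step 4: r* = 17/2 (the number of bidders n = 6 does not enter)

17/2


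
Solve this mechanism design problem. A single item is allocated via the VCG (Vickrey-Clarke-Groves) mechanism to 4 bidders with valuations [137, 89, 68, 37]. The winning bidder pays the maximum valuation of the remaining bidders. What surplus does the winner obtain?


Step 1: The winner is the agent with the highest value: agent 0 with value 137
Step 2: Values of other agents: [89, 68, 37]
Step 3: VCG payment = max of others' values = 89
Step 4: Surplus = 137 - 89 = 48

48


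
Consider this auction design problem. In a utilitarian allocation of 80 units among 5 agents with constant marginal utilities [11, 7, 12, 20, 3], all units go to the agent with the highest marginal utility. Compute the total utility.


Step 1: The marginal utilities are [11, 7, 12, 20, 3]
Step 2: The highest marginal utility is 20
Step 3: All 80 units go to that agent
Step 4: Total utility = 20 * 80 = 1600

1600


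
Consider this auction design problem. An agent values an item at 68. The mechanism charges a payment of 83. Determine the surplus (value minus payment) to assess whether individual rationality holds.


Step 1: Surplus = value - payment = 68 - 83 = -15
Step 2: IR is violated (surplus < 0)

-15


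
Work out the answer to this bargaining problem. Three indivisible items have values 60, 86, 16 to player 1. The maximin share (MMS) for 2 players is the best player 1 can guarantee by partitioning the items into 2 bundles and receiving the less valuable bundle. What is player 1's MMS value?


Step 1: Item values = 60, 86, 16
Step 2: Enumerate all 2-bundle partitions and take the smaller bundle:
  Partition 1: {60} vs {86,16} -> bundles 60, 102; min = 60
  Partition 2: {86} vs {60,16} -> bundles 86, 76; min = 76
  Partition 3: {16} vs {60,86} -> bundles 16, 146; min = 16
Step 3: MMS = max(60, 76, 16) = 76

76


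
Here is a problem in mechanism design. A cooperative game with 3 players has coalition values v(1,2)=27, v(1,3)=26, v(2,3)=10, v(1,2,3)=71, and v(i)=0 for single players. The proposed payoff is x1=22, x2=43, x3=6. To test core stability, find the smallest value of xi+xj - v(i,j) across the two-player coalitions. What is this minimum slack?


Step 1: Slack for coalition (1,2): x1+x2 - v12 = 65 - 27 = 38
Step 2: Slack for coalition (1,3): x1+x3 - v13 = 28 - 26 = 2
Step 3: Slack for coalition (2,3): x2+x3 - v23 = 49 - 10 = 39
Step 4: Minimum slack = min(38, 2, 39) = 2, attained by (1,3); no pair can gain by deviating, so the allocation is in the core

2


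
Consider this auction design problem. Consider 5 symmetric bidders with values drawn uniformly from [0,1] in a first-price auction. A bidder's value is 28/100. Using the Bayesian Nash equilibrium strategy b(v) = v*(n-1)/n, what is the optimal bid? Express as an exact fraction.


Step 1: The symmetric BNE bidding function is b(v) = v * (n-1) / n
Step 2: Substitute v = 7/25 and n = 5
Step 3: b = 7/25 * 4/5
Step 4: b = 28/125

28/125


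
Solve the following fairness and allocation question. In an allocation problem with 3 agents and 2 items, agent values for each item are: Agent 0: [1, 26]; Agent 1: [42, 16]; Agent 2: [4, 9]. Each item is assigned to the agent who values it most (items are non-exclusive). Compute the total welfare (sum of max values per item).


Step 1: For each item, find the maximum value among all agents.
Step 2: Item 0 -> Agent 1 (value 42)
Step 3: Item 1 -> Agent 0 (value 26)
Step 4: Total welfare = 42 + 26 = 68

68


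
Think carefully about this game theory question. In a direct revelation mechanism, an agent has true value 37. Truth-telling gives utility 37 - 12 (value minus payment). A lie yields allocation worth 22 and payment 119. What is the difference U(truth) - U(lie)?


Step 1: U(truth) = value - payment = 37 - 12 = 25
Step 2: U(lie) = allocation - payment = 22 - 119 = -97
Step 3: IC gap = 25 - (-97) = 122

122


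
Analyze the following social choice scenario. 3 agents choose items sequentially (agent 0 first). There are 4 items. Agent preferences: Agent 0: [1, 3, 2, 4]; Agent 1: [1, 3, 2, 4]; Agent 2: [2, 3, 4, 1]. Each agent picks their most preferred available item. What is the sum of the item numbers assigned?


Step 1: Agent 0 picks item 1
Step 2: Agent 1 picks item 3
Step 3: Agent 2 picks item 2
Step 4: Sum = 1 + 3 + 2 = 6

6


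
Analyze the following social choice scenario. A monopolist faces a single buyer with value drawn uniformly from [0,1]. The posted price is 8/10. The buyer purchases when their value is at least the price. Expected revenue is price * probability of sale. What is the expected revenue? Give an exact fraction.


Step 1: Posted price r = 4/5, value support [0,1]
Step 2: P(v >= r) = (1 - 4/5)/1 = 1/5
Step 3: Expected revenue = r * P(v >= r) = 4/5 * 1/5
Step 4: Revenue = 4/25

4/25


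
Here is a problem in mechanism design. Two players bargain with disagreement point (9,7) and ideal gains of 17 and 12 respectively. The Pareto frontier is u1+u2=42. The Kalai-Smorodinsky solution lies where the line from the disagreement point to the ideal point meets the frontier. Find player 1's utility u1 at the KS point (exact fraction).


Step 1: At the KS point, (u1-d1)/r1 = (u2-d2)/r2 = t and u1+u2 = 42
Step 2: u1 = d1 + r1*t and u2 = d2 + r2*t, so (d1 + r1*t) + (d2 + r2*t) = 42
Step 3: t = (42 - 9 - 7)/(17 + 12) = 26/29
Step 4: u1 = d1 + r1*t = 9 + 17 * 26/29 = 703/29
Step 5: (Check: u2 = d2 + r2*t = 515/29; u1+u2 = 703/29 + 515/29 = 42, on the frontier.)

703/29


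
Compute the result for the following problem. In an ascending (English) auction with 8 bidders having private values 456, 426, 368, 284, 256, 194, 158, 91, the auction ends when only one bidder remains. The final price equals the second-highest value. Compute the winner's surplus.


Step 1: Identify the highest value: 456
Step 2: Identify the second-highest value: 426
Step 3: The final price = second-highest value = 426
Step 4: Surplus = 456 - 426 = 30

30


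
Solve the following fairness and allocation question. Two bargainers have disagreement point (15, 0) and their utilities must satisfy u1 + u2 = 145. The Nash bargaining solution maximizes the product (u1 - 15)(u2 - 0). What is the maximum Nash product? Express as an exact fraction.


Step 1: The Nash solution splits surplus symmetrically above the disagreement point
Step 2: u1 = (total + d1 - d2)/2 = (145 + 15 - 0)/2 = 80
Step 3: u2 = (total - d1 + d2)/2 = (145 - 15 + 0)/2 = 65
Step 4: Nash product = (80 - 15) * (65 - 0)
Step 5: = 65 * 65 = 4225

4225


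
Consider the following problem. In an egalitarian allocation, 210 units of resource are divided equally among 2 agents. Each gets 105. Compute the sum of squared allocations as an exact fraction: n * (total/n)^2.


Step 1: Each agent's share = 210/2 = 105
Step 2: Square of each share = (105)^2 = 11025
Step 3: Sum of squares = 2 * 11025 = 22050

22050


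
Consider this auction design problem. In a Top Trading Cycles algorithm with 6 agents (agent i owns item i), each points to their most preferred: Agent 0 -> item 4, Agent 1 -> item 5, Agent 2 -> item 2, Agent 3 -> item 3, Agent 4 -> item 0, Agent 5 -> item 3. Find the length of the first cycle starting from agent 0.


Step 1: Trace the pointer graph from agent 0: 0 -> 4 -> 0
Step 2: A cycle is detected when we revisit agent 0
Step 3: The cycle is: 0 -> 4 -> 0
Step 4: Cycle length = 2

2


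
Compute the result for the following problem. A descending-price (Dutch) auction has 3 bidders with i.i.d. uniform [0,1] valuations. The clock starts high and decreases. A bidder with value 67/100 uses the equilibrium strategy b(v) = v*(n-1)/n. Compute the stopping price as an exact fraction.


Step 1: Dutch auctions are strategically equivalent to first-price auctions
Step 2: The equilibrium bid is b(v) = v*(n-1)/n
Step 3: b = 67/100 * 2/3
Step 4: b = 67/150

67/150


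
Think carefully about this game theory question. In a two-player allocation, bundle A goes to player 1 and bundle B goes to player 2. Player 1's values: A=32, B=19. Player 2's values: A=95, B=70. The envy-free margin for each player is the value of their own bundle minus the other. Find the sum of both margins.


Step 1: Player 1's margin = v1(A) - v1(B) = 32 - 19 = 13
Step 2: Player 2's margin = v2(B) - v2(A) = 70 - 95 = -25
Step 3: Total margin = 13 + -25 = -12

-12


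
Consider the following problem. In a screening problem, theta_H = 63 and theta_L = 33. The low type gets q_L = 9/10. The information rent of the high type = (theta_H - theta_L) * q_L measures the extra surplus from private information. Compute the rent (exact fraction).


Step 1: theta_H - theta_L = 63 - 33 = 30
Step 2: Information rent = (theta_H - theta_L) * q_L
Step 3: = 30 * 9/10
Step 4: = 27

27


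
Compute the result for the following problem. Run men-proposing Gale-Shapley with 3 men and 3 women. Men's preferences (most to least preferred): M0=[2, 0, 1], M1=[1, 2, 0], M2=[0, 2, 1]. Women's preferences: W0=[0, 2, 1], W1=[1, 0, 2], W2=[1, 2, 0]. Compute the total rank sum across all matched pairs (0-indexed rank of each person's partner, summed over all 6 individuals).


Step 1: Run Gale-Shapley (men propose, women hold best offer):
  M0 proposes to W2; she accepts
  M1 proposes to W1; she accepts
  M2 proposes to W0; she accepts
Step 2: Final matching: W0-M2, W1-M1, W2-M0
Step 3: 0-indexed ranks (man's rank of his match, then woman's): 0 + 1 + 0 + 0 + 0 + 2
Step 4: Total rank sum = 3

3


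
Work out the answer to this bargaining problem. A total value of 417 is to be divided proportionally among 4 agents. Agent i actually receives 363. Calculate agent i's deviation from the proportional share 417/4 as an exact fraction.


Step 1: Proportional share = 417/4
Step 2: Agent's actual allocation = 363
Step 3: Excess = 363 - 417/4 = 1035/4

1035/4


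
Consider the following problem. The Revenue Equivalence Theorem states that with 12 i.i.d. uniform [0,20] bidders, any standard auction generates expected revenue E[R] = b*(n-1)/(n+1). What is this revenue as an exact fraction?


Step 1: By Revenue Equivalence, expected revenue = b*(n-1)/(n+1)
Step 2: Substituting n = 12, b = 20
Step 3: Revenue = 20*(12-1)/(12+1) = 20*11/13
Step 4: Revenue = 220/13

220/13


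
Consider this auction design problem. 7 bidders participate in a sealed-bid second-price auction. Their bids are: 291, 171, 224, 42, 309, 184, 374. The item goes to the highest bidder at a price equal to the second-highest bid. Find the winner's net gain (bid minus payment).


Step 1: Sort bids in descending order: 374, 309, 291, 224, 184, 171, 42
Step 2: The winning bid is the highest: 374
Step 3: The payment equals the second-highest bid: 309
Step 4: Surplus = winner's bid - payment = 374 - 309 = 65

65


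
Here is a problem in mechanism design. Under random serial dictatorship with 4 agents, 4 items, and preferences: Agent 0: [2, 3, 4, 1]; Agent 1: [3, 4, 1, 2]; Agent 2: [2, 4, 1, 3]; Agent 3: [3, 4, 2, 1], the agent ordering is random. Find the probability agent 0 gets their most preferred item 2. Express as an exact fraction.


Step 1: Agent 0 wants item 2
Step 2: There are 24 possible orderings of agents
Step 3: In 12 orderings, agent 0 gets item 2
Step 4: Probability = 12/24 = 1/2

1/2


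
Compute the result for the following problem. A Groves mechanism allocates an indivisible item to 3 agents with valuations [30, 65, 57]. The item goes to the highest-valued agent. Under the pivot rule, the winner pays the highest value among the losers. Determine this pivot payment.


Step 1: The efficient winner is agent 1 with value 65
Step 2: Other agents' values: [30, 57]
Step 3: Pivot payment = max(others) = 57
Step 4: The winner pays 57

57


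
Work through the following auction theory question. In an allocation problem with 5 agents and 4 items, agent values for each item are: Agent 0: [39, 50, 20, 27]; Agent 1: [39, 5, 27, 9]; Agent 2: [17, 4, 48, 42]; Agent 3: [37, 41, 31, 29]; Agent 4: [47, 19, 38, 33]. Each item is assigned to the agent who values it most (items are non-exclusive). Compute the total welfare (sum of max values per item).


Step 1: For each item, find the maximum value among all agents.
Step 2: Item 0 -> Agent 4 (value 47)
Step 3: Item 1 -> Agent 0 (value 50)
Step 4: Item 2 -> Agent 2 (value 48)
Step 5: Item 3 -> Agent 2 (value 42)
Step 6: Total welfare = 47 + 50 + 48 + 42 = 187

187


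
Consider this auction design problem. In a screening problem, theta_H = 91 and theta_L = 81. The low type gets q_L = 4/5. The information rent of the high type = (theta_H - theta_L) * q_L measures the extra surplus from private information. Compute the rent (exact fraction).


Step 1: theta_H - theta_L = 91 - 81 = 10
Step 2: Information rent = (theta_H - theta_L) * q_L
Step 3: = 10 * 4/5
Step 4: = 8

8


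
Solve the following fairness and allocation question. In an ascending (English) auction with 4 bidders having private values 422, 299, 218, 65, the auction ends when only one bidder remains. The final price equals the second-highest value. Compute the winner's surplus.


Step 1: Identify the highest value: 422
Step 2: Identify the second-highest value: 299
Step 3: The final price = second-highest value = 299
Step 4: Surplus = 422 - 299 = 123

123


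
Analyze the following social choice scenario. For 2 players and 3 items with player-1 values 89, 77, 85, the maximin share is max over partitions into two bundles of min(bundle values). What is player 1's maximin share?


Step 1: Item values = 89, 77, 85
Step 2: Enumerate all 2-bundle partitions and take the smaller bundle:
  Partition 1: {89} vs {77,85} -> bundles 89, 162; min = 89
  Partition 2: {77} vs {89,85} -> bundles 77, 174; min = 77
  Partition 3: {85} vs {89,77} -> bundles 85, 166; min = 85
Step 3: MMS = max(89, 77, 85) = 89

89


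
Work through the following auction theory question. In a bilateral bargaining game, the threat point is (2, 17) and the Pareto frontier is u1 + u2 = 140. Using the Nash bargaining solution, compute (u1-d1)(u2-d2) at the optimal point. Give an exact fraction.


Step 1: The Nash solution splits surplus symmetrically above the disagreement point
Step 2: u1 = (total + d1 - d2)/2 = (140 + 2 - 17)/2 = 125/2
Step 3: u2 = (total - d1 + d2)/2 = (140 - 2 + 17)/2 = 155/2
Step 4: Nash product = (125/2 - 2) * (155/2 - 17)
Step 5: = 121/2 * 121/2 = 14641/4

14641/4


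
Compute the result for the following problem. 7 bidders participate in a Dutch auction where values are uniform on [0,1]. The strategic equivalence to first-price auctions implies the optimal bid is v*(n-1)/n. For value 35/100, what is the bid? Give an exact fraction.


Step 1: Dutch auctions are strategically equivalent to first-price auctions
Step 2: The equilibrium bid is b(v) = v*(n-1)/n
Step 3: b = 7/20 * 6/7
Step 4: b = 3/10

3/10


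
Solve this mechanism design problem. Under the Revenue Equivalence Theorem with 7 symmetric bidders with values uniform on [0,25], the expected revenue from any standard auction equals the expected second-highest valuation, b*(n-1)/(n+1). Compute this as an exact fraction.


Step 1: By Revenue Equivalence, expected revenue = b*(n-1)/(n+1)
Step 2: Substituting n = 7, b = 25
Step 3: Revenue = 25*(7-1)/(7+1) = 25*6/8
Step 4: Revenue = 150/8 = 75/4

75/4


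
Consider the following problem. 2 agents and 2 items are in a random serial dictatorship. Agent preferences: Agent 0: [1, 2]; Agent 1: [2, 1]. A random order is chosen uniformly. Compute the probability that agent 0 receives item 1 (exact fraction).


Step 1: Agent 0 wants item 1
Step 2: There are 2 possible orderings of agents
Step 3: In 2 orderings, agent 0 gets item 1
Step 4: Probability = 2/2 = 1

1


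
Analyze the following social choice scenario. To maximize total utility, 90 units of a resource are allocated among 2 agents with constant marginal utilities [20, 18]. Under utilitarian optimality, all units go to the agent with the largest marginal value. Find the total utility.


Step 1: The marginal utilities are [20, 18]
Step 2: The highest marginal utility is 20
Step 3: All 90 units go to that agent
Step 4: Total utility = 20 * 90 = 1800

1800


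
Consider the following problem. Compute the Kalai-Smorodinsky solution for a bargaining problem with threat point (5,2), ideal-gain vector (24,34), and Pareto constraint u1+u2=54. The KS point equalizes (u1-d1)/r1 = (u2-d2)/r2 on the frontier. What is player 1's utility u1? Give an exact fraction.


Step 1: At the KS point, (u1-d1)/r1 = (u2-d2)/r2 = t and u1+u2 = 54
Step 2: u1 = d1 + r1*t and u2 = d2 + r2*t, so (d1 + r1*t) + (d2 + r2*t) = 54
Step 3: t = (54 - 5 - 2)/(24 + 34) = 47/58
Step 4: u1 = d1 + r1*t = 5 + 24 * 47/58 = 709/29
Step 5: (Check: u2 = d2 + r2*t = 857/29; u1+u2 = 709/29 + 857/29 = 54, on the frontier.)

709/29


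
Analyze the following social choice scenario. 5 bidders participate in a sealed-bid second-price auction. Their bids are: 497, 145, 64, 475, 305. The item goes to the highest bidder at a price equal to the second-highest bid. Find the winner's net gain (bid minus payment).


Step 1: Sort bids in descending order: 497, 475, 305, 145, 64
Step 2: The winning bid is the highest: 497
Step 3: The payment equals the second-highest bid: 475
Step 4: Surplus = winner's bid - payment = 497 - 475 = 22

22


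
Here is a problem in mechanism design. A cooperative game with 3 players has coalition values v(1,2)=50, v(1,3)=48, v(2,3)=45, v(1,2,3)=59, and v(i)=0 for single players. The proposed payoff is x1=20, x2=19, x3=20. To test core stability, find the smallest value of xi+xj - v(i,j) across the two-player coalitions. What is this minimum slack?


Step 1: Slack for coalition (1,2): x1+x2 - v12 = 39 - 50 = -11
Step 2: Slack for coalition (1,3): x1+x3 - v13 = 40 - 48 = -8
Step 3: Slack for coalition (2,3): x2+x3 - v23 = 39 - 45 = -6
Step 4: Minimum slack = min(-11, -8, -6) = -11, attained by (1,2); coalition (1,2) can block (slack < 0), so the allocation is not in the core

-11


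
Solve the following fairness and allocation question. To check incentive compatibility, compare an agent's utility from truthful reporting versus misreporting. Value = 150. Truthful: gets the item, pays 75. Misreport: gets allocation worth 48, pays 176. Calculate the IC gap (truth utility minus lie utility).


Step 1: U(truth) = value - payment = 150 - 75 = 75
Step 2: U(lie) = allocation - payment = 48 - 176 = -128
Step 3: IC gap = 75 - (-128) = 203

203


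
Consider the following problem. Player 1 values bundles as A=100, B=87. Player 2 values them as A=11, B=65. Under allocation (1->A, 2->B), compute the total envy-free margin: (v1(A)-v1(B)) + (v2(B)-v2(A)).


Step 1: Player 1's margin = v1(A) - v1(B) = 100 - 87 = 13
Step 2: Player 2's margin = v2(B) - v2(A) = 65 - 11 = 54
Step 3: Total margin = 13 + 54 = 67

67


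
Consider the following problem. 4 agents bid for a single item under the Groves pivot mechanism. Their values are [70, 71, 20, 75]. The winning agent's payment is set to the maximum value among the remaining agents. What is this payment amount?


Step 1: The efficient winner is agent 3 with value 75
Step 2: Other agents' values: [70, 71, 20]
Step 3: Pivot payment = max(others) = 71
Step 4: The winner pays 71

71


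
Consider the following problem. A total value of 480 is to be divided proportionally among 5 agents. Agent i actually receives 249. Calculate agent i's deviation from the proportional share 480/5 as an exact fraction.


Step 1: Proportional share = 480/5 = 96
Step 2: Agent's actual allocation = 249
Step 3: Excess = 249 - 96 = 153

153


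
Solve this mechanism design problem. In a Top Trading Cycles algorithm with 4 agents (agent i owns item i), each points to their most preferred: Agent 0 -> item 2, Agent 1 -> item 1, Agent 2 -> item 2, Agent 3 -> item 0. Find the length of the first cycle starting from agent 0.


Step 1: Trace the pointer graph from agent 0: 0 -> 2 -> 2
Step 2: A cycle is detected when we revisit agent 2
Step 3: The cycle is: 2 -> 2
Step 4: Cycle length = 1

1


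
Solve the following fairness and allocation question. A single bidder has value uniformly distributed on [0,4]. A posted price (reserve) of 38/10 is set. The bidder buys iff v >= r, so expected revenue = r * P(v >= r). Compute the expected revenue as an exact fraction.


Step 1: Posted price r = 19/5, value support [0,4]
Step 2: P(v >= r) = (4 - 19/5)/4 = 1/20
Step 3: Expected revenue = r * P(v >= r) = 19/5 * 1/20
Step 4: Revenue = 19/100

19/100


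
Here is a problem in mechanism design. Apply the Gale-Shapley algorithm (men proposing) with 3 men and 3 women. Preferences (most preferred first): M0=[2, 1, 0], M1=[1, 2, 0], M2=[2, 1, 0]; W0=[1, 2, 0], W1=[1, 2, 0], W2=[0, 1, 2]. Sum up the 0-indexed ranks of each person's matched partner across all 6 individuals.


Step 1: Run Gale-Shapley (men propose, women hold best offer):
  M0 proposes to W2; she accepts
  M1 proposes to W1; she accepts
  M2 proposes to W2; rejected
  M2 proposes to W1; rejected
  M2 proposes to W0; she accepts
Step 2: Final matching: W0-M2, W1-M1, W2-M0
Step 3: 0-indexed ranks (man's rank of his match, then woman's): 2 + 1 + 0 + 0 + 0 + 0
Step 4: Total rank sum = 3

3


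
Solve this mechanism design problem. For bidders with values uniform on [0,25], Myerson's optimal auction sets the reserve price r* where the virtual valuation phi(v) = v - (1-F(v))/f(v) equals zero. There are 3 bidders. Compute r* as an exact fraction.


Step 1: For U[0,25], F(v) = v/25 and f(v) = 1/25
Step 2: phi(v) = v - (1 - v/25)/(1/25) = v - (25 - v) = 2v - 25
Step 3: Set phi(r*) = 0: 2r* - 25 = 0
Step 4: r* = 25/2 (the number of bidders n = 3 does not enter)

25/2


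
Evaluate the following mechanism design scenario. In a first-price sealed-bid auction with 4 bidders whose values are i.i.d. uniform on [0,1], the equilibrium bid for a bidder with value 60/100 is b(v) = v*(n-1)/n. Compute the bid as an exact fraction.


Step 1: The symmetric BNE bidding function is b(v) = v * (n-1) / n
Step 2: Substitute v = 3/5 and n = 4
Step 3: b = 3/5 * 3/4
Step 4: b = 9/20

9/20


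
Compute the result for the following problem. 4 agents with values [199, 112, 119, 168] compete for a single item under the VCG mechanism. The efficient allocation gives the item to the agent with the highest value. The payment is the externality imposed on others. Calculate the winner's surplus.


Step 1: The winner is the agent with the highest value: agent 0 with value 199
Step 2: Values of other agents: [112, 119, 168]
Step 3: VCG payment = max of others' values = 168
Step 4: Surplus = 199 - 168 = 31

31


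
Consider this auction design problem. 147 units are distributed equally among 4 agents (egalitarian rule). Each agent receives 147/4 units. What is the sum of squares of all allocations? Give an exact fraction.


Step 1: Each agent's share = 147/4
Step 2: Square of each share = (147/4)^2 = 21609/16
Step 3: Sum of squares = 4 * 21609/16 = 21609/4

21609/4


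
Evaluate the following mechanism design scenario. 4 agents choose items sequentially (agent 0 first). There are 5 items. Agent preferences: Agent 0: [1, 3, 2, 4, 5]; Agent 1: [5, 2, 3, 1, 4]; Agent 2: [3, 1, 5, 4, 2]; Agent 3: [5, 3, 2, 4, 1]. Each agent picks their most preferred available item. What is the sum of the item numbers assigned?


Step 1: Agent 0 picks item 1
Step 2: Agent 1 picks item 5
Step 3: Agent 2 picks item 3
Step 4: Agent 3 picks item 2
Step 5: Sum = 1 + 5 + 3 + 2 = 11

11


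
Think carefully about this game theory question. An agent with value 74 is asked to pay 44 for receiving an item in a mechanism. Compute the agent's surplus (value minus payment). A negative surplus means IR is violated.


Step 1: Surplus = value - payment = 74 - 44 = 30
Step 2: IR is satisfied (surplus >= 0)

30


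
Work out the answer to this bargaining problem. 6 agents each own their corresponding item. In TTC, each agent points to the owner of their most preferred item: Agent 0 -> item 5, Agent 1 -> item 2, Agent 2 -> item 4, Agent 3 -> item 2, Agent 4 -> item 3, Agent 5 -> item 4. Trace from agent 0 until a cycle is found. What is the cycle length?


Step 1: Trace the pointer graph from agent 0: 0 -> 5 -> 4 -> 3 -> 2 -> 4
Step 2: A cycle is detected when we revisit agent 4
Step 3: The cycle is: 4 -> 3 -> 2 -> 4
Step 4: Cycle length = 3

3


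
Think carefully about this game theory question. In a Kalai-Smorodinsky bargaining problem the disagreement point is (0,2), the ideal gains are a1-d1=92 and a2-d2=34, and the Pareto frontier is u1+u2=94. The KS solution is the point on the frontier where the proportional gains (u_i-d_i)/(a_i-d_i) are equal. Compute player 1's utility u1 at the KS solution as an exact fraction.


Step 1: At the KS point, (u1-d1)/r1 = (u2-d2)/r2 = t and u1+u2 = 94
Step 2: u1 = d1 + r1*t and u2 = d2 + r2*t, so (d1 + r1*t) + (d2 + r2*t) = 94
Step 3: t = (94 - 0 - 2)/(92 + 34) = 92/126 = 46/63
Step 4: u1 = d1 + r1*t = 0 + 92 * 46/63 = 4232/63
Step 5: (Check: u2 = d2 + r2*t = 1690/63; u1+u2 = 4232/63 + 1690/63 = 94, on the frontier.)

4232/63


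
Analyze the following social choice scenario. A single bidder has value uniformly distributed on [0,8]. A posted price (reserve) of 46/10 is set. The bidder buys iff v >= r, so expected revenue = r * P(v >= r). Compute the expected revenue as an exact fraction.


Step 1: Posted price r = 23/5, value support [0,8]
Step 2: P(v >= r) = (8 - 23/5)/8 = 17/40
Step 3: Expected revenue = r * P(v >= r) = 23/5 * 17/40
Step 4: Revenue = 391/200

391/200


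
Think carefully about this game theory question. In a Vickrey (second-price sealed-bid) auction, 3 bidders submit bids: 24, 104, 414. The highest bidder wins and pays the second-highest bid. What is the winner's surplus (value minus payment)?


Step 1: Sort bids in descending order: 414, 104, 24
Step 2: The winning bid is the highest: 414
Step 3: The payment equals the second-highest bid: 104
Step 4: Surplus = winner's bid - payment = 414 - 104 = 310

310


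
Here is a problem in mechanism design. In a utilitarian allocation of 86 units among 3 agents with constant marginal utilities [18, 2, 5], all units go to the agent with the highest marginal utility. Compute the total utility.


Step 1: The marginal utilities are [18, 2, 5]
Step 2: The highest marginal utility is 18
Step 3: All 86 units go to that agent
Step 4: Total utility = 18 * 86 = 1548

1548


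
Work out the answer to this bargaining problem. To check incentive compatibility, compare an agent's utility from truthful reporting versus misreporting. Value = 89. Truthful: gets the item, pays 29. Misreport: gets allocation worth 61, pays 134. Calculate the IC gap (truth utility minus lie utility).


Step 1: U(truth) = value - payment = 89 - 29 = 60
Step 2: U(lie) = allocation - payment = 61 - 134 = -73
Step 3: IC gap = 60 - (-73) = 133

133


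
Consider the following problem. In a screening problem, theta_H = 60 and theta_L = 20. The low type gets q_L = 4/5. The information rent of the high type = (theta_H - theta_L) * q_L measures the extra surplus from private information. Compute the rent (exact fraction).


Step 1: theta_H - theta_L = 60 - 20 = 40
Step 2: Information rent = (theta_H - theta_L) * q_L
Step 3: = 40 * 4/5
Step 4: = 32

32


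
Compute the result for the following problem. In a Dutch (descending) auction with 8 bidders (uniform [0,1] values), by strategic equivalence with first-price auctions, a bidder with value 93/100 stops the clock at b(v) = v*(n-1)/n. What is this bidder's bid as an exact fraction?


Step 1: Dutch auctions are strategically equivalent to first-price auctions
Step 2: The equilibrium bid is b(v) = v*(n-1)/n
Step 3: b = 93/100 * 7/8
Step 4: b = 651/800

651/800


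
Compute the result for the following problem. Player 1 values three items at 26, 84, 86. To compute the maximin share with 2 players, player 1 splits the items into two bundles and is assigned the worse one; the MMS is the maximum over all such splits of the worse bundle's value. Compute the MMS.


Step 1: Item values = 26, 84, 86
Step 2: Enumerate all 2-bundle partitions and take the smaller bundle:
  Partition 1: {26} vs {84,86} -> bundles 26, 170; min = 26
  Partition 2: {84} vs {26,86} -> bundles 84, 112; min = 84
  Partition 3: {86} vs {26,84} -> bundles 86, 110; min = 86
Step 3: MMS = max(26, 84, 86) = 86

86


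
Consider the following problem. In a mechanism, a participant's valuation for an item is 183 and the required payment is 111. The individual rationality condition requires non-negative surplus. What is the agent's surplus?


Step 1: Surplus = value - payment = 183 - 111 = 72
Step 2: IR is satisfied (surplus >= 0)

72


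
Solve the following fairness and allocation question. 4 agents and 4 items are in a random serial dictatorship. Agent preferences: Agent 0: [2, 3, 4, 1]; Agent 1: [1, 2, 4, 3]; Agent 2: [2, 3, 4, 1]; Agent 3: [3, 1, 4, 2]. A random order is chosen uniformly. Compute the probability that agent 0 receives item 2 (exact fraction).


Step 1: Agent 0 wants item 2
Step 2: There are 24 possible orderings of agents
Step 3: In 12 orderings, agent 0 gets item 2
Step 4: Probability = 12/24 = 1/2

1/2


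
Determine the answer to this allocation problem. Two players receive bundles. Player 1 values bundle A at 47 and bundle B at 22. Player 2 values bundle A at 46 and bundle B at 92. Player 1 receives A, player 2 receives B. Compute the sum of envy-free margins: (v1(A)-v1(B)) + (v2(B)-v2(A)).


Step 1: Player 1's margin = v1(A) - v1(B) = 47 - 22 = 25
Step 2: Player 2's margin = v2(B) - v2(A) = 92 - 46 = 46
Step 3: Total margin = 25 + 46 = 71

71


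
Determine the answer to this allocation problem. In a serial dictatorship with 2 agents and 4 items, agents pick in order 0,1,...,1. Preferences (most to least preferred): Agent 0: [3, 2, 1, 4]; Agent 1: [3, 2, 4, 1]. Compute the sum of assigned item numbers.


Step 1: Agent 0 picks item 3
Step 2: Agent 1 picks item 2
Step 3: Sum = 3 + 2 = 5

5


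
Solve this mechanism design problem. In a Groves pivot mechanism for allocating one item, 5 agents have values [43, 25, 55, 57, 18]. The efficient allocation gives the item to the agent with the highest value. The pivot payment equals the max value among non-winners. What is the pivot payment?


Step 1: The efficient winner is agent 3 with value 57
Step 2: Other agents' values: [43, 25, 55, 18]
Step 3: Pivot payment = max(others) = 55
Step 4: The winner pays 55

55


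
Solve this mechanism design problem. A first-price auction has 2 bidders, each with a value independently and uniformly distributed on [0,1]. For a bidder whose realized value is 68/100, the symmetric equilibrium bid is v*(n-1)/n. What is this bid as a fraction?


Step 1: The symmetric BNE bidding function is b(v) = v * (n-1) / n
Step 2: Substitute v = 17/25 and n = 2
Step 3: b = 17/25 * 1/2
Step 4: b = 17/50

17/50


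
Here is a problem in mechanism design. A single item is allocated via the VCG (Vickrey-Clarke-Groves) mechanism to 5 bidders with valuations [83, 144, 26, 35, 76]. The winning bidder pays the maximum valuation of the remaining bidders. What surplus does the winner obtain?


Step 1: The winner is the agent with the highest value: agent 1 with value 144
Step 2: Values of other agents: [83, 26, 35, 76]
Step 3: VCG payment = max of others' values = 83
Step 4: Surplus = 144 - 83 = 61

61


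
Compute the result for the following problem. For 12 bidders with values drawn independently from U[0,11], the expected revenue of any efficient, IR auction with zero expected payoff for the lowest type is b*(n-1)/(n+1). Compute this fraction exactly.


Step 1: By Revenue Equivalence, expected revenue = b*(n-1)/(n+1)
Step 2: Substituting n = 12, b = 11
Step 3: Revenue = 11*(12-1)/(12+1) = 11*11/13
Step 4: Revenue = 121/13

121/13


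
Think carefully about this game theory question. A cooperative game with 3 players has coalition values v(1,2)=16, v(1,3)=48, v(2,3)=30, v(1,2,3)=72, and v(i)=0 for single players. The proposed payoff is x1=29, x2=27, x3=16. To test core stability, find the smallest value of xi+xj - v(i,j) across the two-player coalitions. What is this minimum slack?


Step 1: Slack for coalition (1,2): x1+x2 - v12 = 56 - 16 = 40
Step 2: Slack for coalition (1,3): x1+x3 - v13 = 45 - 48 = -3
Step 3: Slack for coalition (2,3): x2+x3 - v23 = 43 - 30 = 13
Step 4: Minimum slack = min(40, -3, 13) = -3, attained by (1,3); coalition (1,3) can block (slack < 0), so the allocation is not in the core

-3


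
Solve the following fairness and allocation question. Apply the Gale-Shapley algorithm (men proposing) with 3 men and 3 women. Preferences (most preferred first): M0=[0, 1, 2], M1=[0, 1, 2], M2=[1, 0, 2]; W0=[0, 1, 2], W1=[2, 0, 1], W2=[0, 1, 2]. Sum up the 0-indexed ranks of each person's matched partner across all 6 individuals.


Step 1: Run Gale-Shapley (men propose, women hold best offer):
  M0 proposes to W0; she accepts
  M1 proposes to W0; rejected
  M1 proposes to W1; she accepts
  M2 proposes to W1; she switches from M1
  M1 proposes to W2; she accepts
Step 2: Final matching: W0-M0, W1-M2, W2-M1
Step 3: 0-indexed ranks (man's rank of his match, then woman's): 0 + 0 + 0 + 0 + 2 + 1
Step 4: Total rank sum = 3

3


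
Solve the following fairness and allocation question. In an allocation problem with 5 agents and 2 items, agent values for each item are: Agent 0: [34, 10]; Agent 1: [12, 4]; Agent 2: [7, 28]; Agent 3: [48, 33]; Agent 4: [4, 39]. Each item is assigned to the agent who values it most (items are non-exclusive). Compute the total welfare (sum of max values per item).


Step 1: For each item, find the maximum value among all agents.
Step 2: Item 0 -> Agent 3 (value 48)
Step 3: Item 1 -> Agent 4 (value 39)
Step 4: Total welfare = 48 + 39 = 87

87


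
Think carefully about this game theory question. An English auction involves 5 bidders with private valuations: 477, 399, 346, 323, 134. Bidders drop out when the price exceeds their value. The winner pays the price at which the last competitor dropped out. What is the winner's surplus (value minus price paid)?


Step 1: Identify the highest value: 477
Step 2: Identify the second-highest value: 399
Step 3: The final price = second-highest value = 399
Step 4: Surplus = 477 - 399 = 78

78


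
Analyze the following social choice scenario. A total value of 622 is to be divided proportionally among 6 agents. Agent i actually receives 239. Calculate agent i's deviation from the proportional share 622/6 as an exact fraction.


Step 1: Proportional share = 622/6 = 311/3
Step 2: Agent's actual allocation = 239
Step 3: Excess = 239 - 311/3 = 406/3

406/3


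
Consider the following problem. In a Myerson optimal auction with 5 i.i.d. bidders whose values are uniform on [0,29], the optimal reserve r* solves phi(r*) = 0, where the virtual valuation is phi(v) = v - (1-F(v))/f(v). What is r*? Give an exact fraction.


Step 1: For U[0,29], F(v) = v/29 and f(v) = 1/29
Step 2: phi(v) = v - (1 - v/29)/(1/29) = v - (29 - v) = 2v - 29
Step 3: Set phi(r*) = 0: 2r* - 29 = 0
Step 4: r* = 29/2 (the number of bidders n = 5 does not enter)

29/2


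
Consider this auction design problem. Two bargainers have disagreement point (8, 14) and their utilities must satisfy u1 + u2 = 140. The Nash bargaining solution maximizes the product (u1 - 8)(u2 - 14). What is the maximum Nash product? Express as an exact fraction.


Step 1: The Nash solution splits surplus symmetrically above the disagreement point
Step 2: u1 = (total + d1 - d2)/2 = (140 + 8 - 14)/2 = 67
Step 3: u2 = (total - d1 + d2)/2 = (140 - 8 + 14)/2 = 73
Step 4: Nash product = (67 - 8) * (73 - 14)
Step 5: = 59 * 59 = 3481

3481


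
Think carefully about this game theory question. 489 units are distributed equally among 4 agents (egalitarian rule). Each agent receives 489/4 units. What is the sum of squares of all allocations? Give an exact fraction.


Step 1: Each agent's share = 489/4
Step 2: Square of each share = (489/4)^2 = 239121/16
Step 3: Sum of squares = 4 * 239121/16 = 239121/4

239121/4


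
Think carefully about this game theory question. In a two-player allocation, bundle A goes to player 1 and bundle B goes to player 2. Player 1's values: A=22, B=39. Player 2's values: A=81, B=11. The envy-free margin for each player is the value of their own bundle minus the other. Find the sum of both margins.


Step 1: Player 1's margin = v1(A) - v1(B) = 22 - 39 = -17
Step 2: Player 2's margin = v2(B) - v2(A) = 11 - 81 = -70
Step 3: Total margin = -17 + -70 = -87

-87


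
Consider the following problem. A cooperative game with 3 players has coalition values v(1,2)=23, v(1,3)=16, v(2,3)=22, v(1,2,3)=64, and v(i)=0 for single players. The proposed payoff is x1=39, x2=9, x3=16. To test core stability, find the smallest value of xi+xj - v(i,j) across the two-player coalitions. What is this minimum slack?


Step 1: Slack for coalition (1,2): x1+x2 - v12 = 48 - 23 = 25
Step 2: Slack for coalition (1,3): x1+x3 - v13 = 55 - 16 = 39
Step 3: Slack for coalition (2,3): x2+x3 - v23 = 25 - 22 = 3
Step 4: Minimum slack = min(25, 39, 3) = 3, attained by (2,3); no pair can gain by deviating, so the allocation is in the core

3


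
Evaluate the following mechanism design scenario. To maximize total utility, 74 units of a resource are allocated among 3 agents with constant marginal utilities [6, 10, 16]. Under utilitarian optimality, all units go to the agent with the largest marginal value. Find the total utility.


Step 1: The marginal utilities are [6, 10, 16]
Step 2: The highest marginal utility is 16
Step 3: All 74 units go to that agent
Step 4: Total utility = 16 * 74 = 1184

1184


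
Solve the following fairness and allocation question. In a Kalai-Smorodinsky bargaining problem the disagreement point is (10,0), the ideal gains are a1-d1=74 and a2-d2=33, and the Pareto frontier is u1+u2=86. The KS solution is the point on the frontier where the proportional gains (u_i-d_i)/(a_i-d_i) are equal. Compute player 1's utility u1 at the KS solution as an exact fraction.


Step 1: At the KS point, (u1-d1)/r1 = (u2-d2)/r2 = t and u1+u2 = 86
Step 2: u1 = d1 + r1*t and u2 = d2 + r2*t, so (d1 + r1*t) + (d2 + r2*t) = 86
Step 3: t = (86 - 10 - 0)/(74 + 33) = 76/107
Step 4: u1 = d1 + r1*t = 10 + 74 * 76/107 = 6694/107
Step 5: (Check: u2 = d2 + r2*t = 2508/107; u1+u2 = 6694/107 + 2508/107 = 86, on the frontier.)

6694/107


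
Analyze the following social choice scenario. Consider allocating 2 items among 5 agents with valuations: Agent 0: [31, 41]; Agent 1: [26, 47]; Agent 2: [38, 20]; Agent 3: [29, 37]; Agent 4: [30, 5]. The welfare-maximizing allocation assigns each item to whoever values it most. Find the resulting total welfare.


Step 1: For each item, find the maximum value among all agents.
Step 2: Item 0 -> Agent 2 (value 38)
Step 3: Item 1 -> Agent 1 (value 47)
Step 4: Total welfare = 38 + 47 = 85

85


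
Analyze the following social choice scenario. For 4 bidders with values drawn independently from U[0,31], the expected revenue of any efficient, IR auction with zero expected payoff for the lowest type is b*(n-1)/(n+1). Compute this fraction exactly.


Step 1: By Revenue Equivalence, expected revenue = b*(n-1)/(n+1)
Step 2: Substituting n = 4, b = 31
Step 3: Revenue = 31*(4-1)/(4+1) = 31*3/5
Step 4: Revenue = 93/5

93/5


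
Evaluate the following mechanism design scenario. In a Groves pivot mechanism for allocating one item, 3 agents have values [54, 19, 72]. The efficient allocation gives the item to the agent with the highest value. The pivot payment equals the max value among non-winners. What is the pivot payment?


Step 1: The efficient winner is agent 2 with value 72
Step 2: Other agents' values: [54, 19]
Step 3: Pivot payment = max(others) = 54
Step 4: The winner pays 54

54
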